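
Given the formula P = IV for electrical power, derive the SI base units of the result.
Units of each symbol in P = IV:
  I (current): A
  V (voltage, in volts): kg·m²/(s³·A)

Multiplying the contributions: [A] · [kg·m²/(s³·A)]
Adding exponents of each base unit: kg: 1, m: 2, s: -3
SI base units of electrical power: kg·m²/s³

Answer: kg·m²/s³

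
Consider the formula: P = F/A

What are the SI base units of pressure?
Units of each symbol in P = F/A:
  F (force): kg·m/s²
  A (area): m²  → in the denominator, contributes 1/m²

Multiplying the contributions: [kg·m/s²] · [1/m²]
Adding exponents of each base unit: kg: 1, m: -1, s: -2
SI base units of pressure: kg/(m·s²)

Answer: kg/(m·s²)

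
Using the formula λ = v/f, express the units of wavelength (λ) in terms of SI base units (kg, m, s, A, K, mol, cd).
Units of each symbol in λ = v/f:
  v (wave speed): m/s
  f (frequency): 1/s  → in the denominator, contributes s

Multiplying the contributions: [m/s] · [s]
Adding exponents of each base unit: m: 1
SI base units of wavelength: m

Answer: m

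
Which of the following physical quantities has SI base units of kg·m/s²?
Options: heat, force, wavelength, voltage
Checking the SI base units of each option:
  heat (Q = mcΔT): kg·m²/s²  ✗
  force (F = ma): kg·m/s²  ✓ matches
  wavelength (λ = v/f): m  ✗
  voltage (V = IR): kg·m²/(s³·A)  ✗

Only force has units kg·m/s².

Answer: force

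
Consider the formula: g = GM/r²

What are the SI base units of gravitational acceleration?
Units of each symbol in g = GM/r²:
  G (gravitational constant): m³/(kg·s²)
  M (mass): kg
  r (distance): m  → to the power 2 in the denominator, contributes 1/m²

Multiplying the contributions: [m³/(kg·s²)] · [kg] · [1/m²]
Adding exponents of each base unit: m: 1, s: -2
SI base units of gravitational acceleration: m/s²

Answer: m/s²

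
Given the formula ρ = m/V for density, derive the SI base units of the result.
Units of each symbol in ρ = m/V:
  m (mass): kg
  V (volume): m³  → in the denominator, contributes 1/m³

Multiplying the contributions: [kg] · [1/m³]
Adding exponents of each base unit: kg: 1, m: -3
SI base units of density: kg/m³

Answer: kg/m³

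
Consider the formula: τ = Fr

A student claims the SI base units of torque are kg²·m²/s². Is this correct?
Units of each symbol in τ = Fr:
  F (force): kg·m/s²
  r (lever arm): m

Multiplying the contributions: [kg·m/s²] · [m]
Adding exponents of each base unit: kg: 1, m: 2, s: -2
SI base units of torque: kg·m²/s²

The claimed units kg²·m²/s² (exponents kg: 2, m: 2, s: -2) do not match the derived units kg·m²/s² (exponents kg: 1, m: 2, s: -2), so the claim is incorrect.

Answer: No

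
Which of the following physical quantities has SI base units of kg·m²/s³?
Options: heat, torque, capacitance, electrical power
Checking the SI base units of each option:
  heat (Q = mcΔT): kg·m²/s²  ✗
  torque (τ = Fr): kg·m²/s²  ✗
  capacitance (C = Q/V): s⁴·A²/(kg·m²)  ✗
  electrical power (P = IV): kg·m²/s³  ✓ matches

Only electrical power has units kg·m²/s³.

Answer: electrical power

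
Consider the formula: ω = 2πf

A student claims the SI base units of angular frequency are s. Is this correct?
Units of each symbol in ω = 2πf:
  f (frequency): 1/s
  The factor 2π is dimensionless.

Multiplying the contributions: [1/s]
Adding exponents of each base unit: s: -1
SI base units of angular frequency: 1/s

The claimed units s (exponents s: 1) do not match the derived units 1/s (exponents s: -1), so the claim is incorrect.

Answer: No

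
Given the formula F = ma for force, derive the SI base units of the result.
Units of each symbol in F = ma:
  m (mass): kg
  a (acceleration): m/s²

Multiplying the contributions: [kg] · [m/s²]
Adding exponents of each base unit: kg: 1, m: 1, s: -2
SI base units of force: kg·m/s²

Answer: kg·m/s²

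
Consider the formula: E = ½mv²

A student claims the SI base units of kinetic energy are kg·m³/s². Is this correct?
Units of each symbol in E = ½mv²:
  m (mass): kg
  v (speed): m/s  → to the power 2, contributes m²/s²
  The factor ½ is dimensionless.

Multiplying the contributions: [kg] · [m²/s²]
Adding exponents of each base unit: kg: 1, m: 2, s: -2
SI base units of kinetic energy: kg·m²/s²

The claimed units kg·m³/s² (exponents kg: 1, m: 3, s: -2) do not match the derived units kg·m²/s² (exponents kg: 1, m: 2, s: -2), so the claim is incorrect.

Answer: No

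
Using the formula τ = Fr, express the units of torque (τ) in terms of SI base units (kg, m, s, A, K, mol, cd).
Units of each symbol in τ = Fr:
  F (force): kg·m/s²
  r (lever arm): m

Multiplying the contributions: [kg·m/s²] · [m]
Adding exponents of each base unit: kg: 1, m: 2, s: -2
SI base units of torque: kg·m²/s²

Answer: kg·m²/s²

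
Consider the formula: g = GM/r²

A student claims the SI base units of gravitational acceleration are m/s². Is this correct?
Units of each symbol in g = GM/r²:
  G (gravitational constant): m³/(kg·s²)
  M (mass): kg
  r (distance): m  → to the power 2 in the denominator, contributes 1/m²

Multiplying the contributions: [m³/(kg·s²)] · [kg] · [1/m²]
Adding exponents of each base unit: m: 1, s: -2
SI base units of gravitational acceleration: m/s²

The claimed units m/s² match the derived units, so the claim is correct.

Answer: Yes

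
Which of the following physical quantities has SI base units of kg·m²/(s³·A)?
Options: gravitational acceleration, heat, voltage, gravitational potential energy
Checking the SI base units of each option:
  gravitational acceleration (g = GM/r²): m/s²  ✗
  heat (Q = mcΔT): kg·m²/s²  ✗
  voltage (V = IR): kg·m²/(s³·A)  ✓ matches
  gravitational potential energy (U = -GMm/r): kg·m²/s²  ✗

Only voltage has units kg·m²/(s³·A).

Answer: voltage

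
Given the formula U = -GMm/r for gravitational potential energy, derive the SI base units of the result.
Units of each symbol in U = -GMm/r:
  G (gravitational constant): m³/(kg·s²)
  M (mass): kg
  m (mass): kg
  r (distance): m  → in the denominator, contributes 1/m
  The minus sign does not affect the units.

Multiplying the contributions: [m³/(kg·s²)] · [kg] · [kg] · [1/m]
Adding exponents of each base unit: kg: 1, m: 2, s: -2
SI base units of gravitational potential energy: kg·m²/s²

Answer: kg·m²/s²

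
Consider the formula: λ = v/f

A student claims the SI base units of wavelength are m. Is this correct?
Units of each symbol in λ = v/f:
  v (wave speed): m/s
  f (frequency): 1/s  → in the denominator, contributes s

Multiplying the contributions: [m/s] · [s]
Adding exponents of each base unit: m: 1
SI base units of wavelength: m

The claimed units m match the derived units, so the claim is correct.

Answer: Yes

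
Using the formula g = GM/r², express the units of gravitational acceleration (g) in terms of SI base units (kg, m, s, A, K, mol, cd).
Units of each symbol in g = GM/r²:
  G (gravitational constant): m³/(kg·s²)
  M (mass): kg
  r (distance): m  → to the power 2 in the denominator, contributes 1/m²

Multiplying the contributions: [m³/(kg·s²)] · [kg] · [1/m²]
Adding exponents of each base unit: m: 1, s: -2
SI base units of gravitational acceleration: m/s²

Answer: m/s²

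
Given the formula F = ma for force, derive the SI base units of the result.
Units of each symbol in F = ma:
  m (mass): kg
  a (acceleration): m/s²

Multiplying the contributions: [kg] · [m/s²]
Adding exponents of each base unit: kg: 1, m: 1, s: -2
SI base units of force: kg·m/s²

Answer: kg·m/s²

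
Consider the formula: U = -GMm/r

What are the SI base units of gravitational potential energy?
Units of each symbol in U = -GMm/r:
  G (gravitational constant): m³/(kg·s²)
  M (mass): kg
  m (mass): kg
  r (distance): m  → in the denominator, contributes 1/m
  The minus sign does not affect the units.

Multiplying the contributions: [m³/(kg·s²)] · [kg] · [kg] · [1/m]
Adding exponents of each base unit: kg: 1, m: 2, s: -2
SI base units of gravitational potential energy: kg·m²/s²

Answer: kg·m²/s²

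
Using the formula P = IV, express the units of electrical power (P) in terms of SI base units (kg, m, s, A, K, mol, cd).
Units of each symbol in P = IV:
  I (current): A
  V (voltage, in volts): kg·m²/(s³·A)

Multiplying the contributions: [A] · [kg·m²/(s³·A)]
Adding exponents of each base unit: kg: 1, m: 2, s: -3
SI base units of electrical power: kg·m²/s³

Answer: kg·m²/s³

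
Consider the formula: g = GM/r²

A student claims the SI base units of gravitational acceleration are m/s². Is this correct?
Units of each symbol in g = GM/r²:
  G (gravitational constant): m³/(kg·s²)
  M (mass): kg
  r (distance): m  → to the power 2 in the denominator, contributes 1/m²

Multiplying the contributions: [m³/(kg·s²)] · [kg] · [1/m²]
Adding exponents of each base unit: m: 1, s: -2
SI base units of gravitational acceleration: m/s²

The claimed units m/s² match the derived units, so the claim is correct.

Answer: Yes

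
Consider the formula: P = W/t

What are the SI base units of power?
Units of each symbol in P = W/t:
  W (work): kg·m²/s²
  t (time): s  → in the denominator, contributes 1/s

Multiplying the contributions: [kg·m²/s²] · [1/s]
Adding exponents of each base unit: kg: 1, m: 2, s: -3
SI base units of power: kg·m²/s³

Answer: kg·m²/s³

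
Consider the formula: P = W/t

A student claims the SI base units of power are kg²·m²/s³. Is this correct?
Units of each symbol in P = W/t:
  W (work): kg·m²/s²
  t (time): s  → in the denominator, contributes 1/s

Multiplying the contributions: [kg·m²/s²] · [1/s]
Adding exponents of each base unit: kg: 1, m: 2, s: -3
SI base units of power: kg·m²/s³

The claimed units kg²·m²/s³ (exponents kg: 2, m: 2, s: -3) do not match the derived units kg·m²/s³ (exponents kg: 1, m: 2, s: -3), so the claim is incorrect.

Answer: No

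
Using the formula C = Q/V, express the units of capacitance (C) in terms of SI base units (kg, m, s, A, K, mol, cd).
Units of each symbol in C = Q/V:
  Q (charge, in coulombs): s·A
  V (voltage, in volts): kg·m²/(s³·A)  → in the denominator, contributes s³·A/(kg·m²)

Multiplying the contributions: [s·A] · [s³·A/(kg·m²)]
Adding exponents of each base unit: kg: -1, m: -2, s: 4, A: 2
SI base units of capacitance: s⁴·A²/(kg·m²)

Answer: s⁴·A²/(kg·m²)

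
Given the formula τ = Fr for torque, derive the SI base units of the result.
Units of each symbol in τ = Fr:
  F (force): kg·m/s²
  r (lever arm): m

Multiplying the contributions: [kg·m/s²] · [m]
Adding exponents of each base unit: kg: 1, m: 2, s: -2
SI base units of torque: kg·m²/s²

Answer: kg·m²/s²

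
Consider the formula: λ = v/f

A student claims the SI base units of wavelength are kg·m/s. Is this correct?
Units of each symbol in λ = v/f:
  v (wave speed): m/s
  f (frequency): 1/s  → in the denominator, contributes s

Multiplying the contributions: [m/s] · [s]
Adding exponents of each base unit: m: 1
SI base units of wavelength: m

The claimed units kg·m/s (exponents kg: 1, m: 1, s: -1) do not match the derived units m (exponents m: 1), so the claim is incorrect.

Answer: No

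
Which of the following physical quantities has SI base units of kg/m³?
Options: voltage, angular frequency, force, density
Checking the SI base units of each option:
  voltage (V = IR): kg·m²/(s³·A)  ✗
  angular frequency (ω = 2πf): 1/s  ✗
  force (F = ma): kg·m/s²  ✗
  density (ρ = m/V): kg/m³  ✓ matches

Only density has units kg/m³.

Answer: density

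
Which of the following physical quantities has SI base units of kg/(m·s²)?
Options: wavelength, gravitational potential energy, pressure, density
Checking the SI base units of each option:
  wavelength (λ = v/f): m  ✗
  gravitational potential energy (U = -GMm/r): kg·m²/s²  ✗
  pressure (P = F/A): kg/(m·s²)  ✓ matches
  density (ρ = m/V): kg/m³  ✗

Only pressure has units kg/(m·s²).

Answer: pressure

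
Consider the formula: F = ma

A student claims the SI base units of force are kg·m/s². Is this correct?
Units of each symbol in F = ma:
  m (mass): kg
  a (acceleration): m/s²

Multiplying the contributions: [kg] · [m/s²]
Adding exponents of each base unit: kg: 1, m: 1, s: -2
SI base units of force: kg·m/s²

The claimed units kg·m/s² match the derived units, so the claim is correct.

Answer: Yes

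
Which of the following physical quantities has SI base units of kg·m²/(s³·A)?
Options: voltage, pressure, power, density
Checking the SI base units of each option:
  voltage (V = IR): kg·m²/(s³·A)  ✓ matches
  pressure (P = F/A): kg/(m·s²)  ✗
  power (P = W/t): kg·m²/s³  ✗
  density (ρ = m/V): kg/m³  ✗

Only voltage has units kg·m²/(s³·A).

Answer: voltage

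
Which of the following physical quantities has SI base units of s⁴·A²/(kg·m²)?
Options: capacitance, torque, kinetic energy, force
Checking the SI base units of each option:
  capacitance (C = Q/V): s⁴·A²/(kg·m²)  ✓ matches
  torque (τ = Fr): kg·m²/s²  ✗
  kinetic energy (E = ½mv²): kg·m²/s²  ✗
  force (F = ma): kg·m/s²  ✗

Only capacitance has units s⁴·A²/(kg·m²).

Answer: capacitance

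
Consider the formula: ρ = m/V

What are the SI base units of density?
Units of each symbol in ρ = m/V:
  m (mass): kg
  V (volume): m³  → in the denominator, contributes 1/m³

Multiplying the contributions: [kg] · [1/m³]
Adding exponents of each base unit: kg: 1, m: -3
SI base units of density: kg/m³

Answer: kg/m³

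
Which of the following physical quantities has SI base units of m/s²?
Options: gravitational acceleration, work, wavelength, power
Checking the SI base units of each option:
  gravitational acceleration (g = GM/r²): m/s²  ✓ matches
  work (W = Fd): kg·m²/s²  ✗
  wavelength (λ = v/f): m  ✗
  power (P = W/t): kg·m²/s³  ✗

Only gravitational acceleration has units m/s².

Answer: gravitational acceleration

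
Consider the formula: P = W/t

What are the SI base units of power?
Units of each symbol in P = W/t:
  W (work): kg·m²/s²
  t (time): s  → in the denominator, contributes 1/s

Multiplying the contributions: [kg·m²/s²] · [1/s]
Adding exponents of each base unit: kg: 1, m: 2, s: -3
SI base units of power: kg·m²/s³

Answer: kg·m²/s³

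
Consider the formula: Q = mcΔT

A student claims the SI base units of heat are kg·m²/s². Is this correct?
Units of each symbol in Q = mcΔT:
  m (mass): kg
  c (specific heat capacity, in J/(kg·K)): m²/(s²·K)
  ΔT (temperature change): K

Multiplying the contributions: [kg] · [m²/(s²·K)] · [K]
Adding exponents of each base unit: kg: 1, m: 2, s: -2
SI base units of heat: kg·m²/s²

The claimed units kg·m²/s² match the derived units, so the claim is correct.

Answer: Yes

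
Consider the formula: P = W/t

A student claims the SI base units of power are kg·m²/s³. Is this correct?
Units of each symbol in P = W/t:
  W (work): kg·m²/s²
  t (time): s  → in the denominator, contributes 1/s

Multiplying the contributions: [kg·m²/s²] · [1/s]
Adding exponents of each base unit: kg: 1, m: 2, s: -3
SI base units of power: kg·m²/s³

The claimed units kg·m²/s³ match the derived units, so the claim is correct.

Answer: Yes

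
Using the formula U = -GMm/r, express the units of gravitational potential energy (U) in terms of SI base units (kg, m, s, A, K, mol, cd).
Units of each symbol in U = -GMm/r:
  G (gravitational constant): m³/(kg·s²)
  M (mass): kg
  m (mass): kg
  r (distance): m  → in the denominator, contributes 1/m
  The minus sign does not affect the units.

Multiplying the contributions: [m³/(kg·s²)] · [kg] · [kg] · [1/m]
Adding exponents of each base unit: kg: 1, m: 2, s: -2
SI base units of gravitational potential energy: kg·m²/s²

Answer: kg·m²/s²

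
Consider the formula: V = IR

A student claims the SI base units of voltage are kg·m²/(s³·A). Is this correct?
Units of each symbol in V = IR:
  I (current): A
  R (resistance, in ohms): kg·m²/(s³·A²)

Multiplying the contributions: [A] · [kg·m²/(s³·A²)]
Adding exponents of each base unit: kg: 1, m: 2, s: -3, A: -1
SI base units of voltage: kg·m²/(s³·A)

The claimed units kg·m²/(s³·A) match the derived units, so the claim is correct.

Answer: Yes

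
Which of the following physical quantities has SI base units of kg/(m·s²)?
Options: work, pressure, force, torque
Checking the SI base units of each option:
  work (W = Fd): kg·m²/s²  ✗
  pressure (P = F/A): kg/(m·s²)  ✓ matches
  force (F = ma): kg·m/s²  ✗
  torque (τ = Fr): kg·m²/s²  ✗

Only pressure has units kg/(m·s²).

Answer: pressure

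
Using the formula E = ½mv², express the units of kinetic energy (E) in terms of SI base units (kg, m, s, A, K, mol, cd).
Units of each symbol in E = ½mv²:
  m (mass): kg
  v (speed): m/s  → to the power 2, contributes m²/s²
  The factor ½ is dimensionless.

Multiplying the contributions: [kg] · [m²/s²]
Adding exponents of each base unit: kg: 1, m: 2, s: -2
SI base units of kinetic energy: kg·m²/s²

Answer: kg·m²/s²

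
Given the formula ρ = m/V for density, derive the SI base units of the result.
Units of each symbol in ρ = m/V:
  m (mass): kg
  V (volume): m³  → in the denominator, contributes 1/m³

Multiplying the contributions: [kg] · [1/m³]
Adding exponents of each base unit: kg: 1, m: -3
SI base units of density: kg/m³

Answer: kg/m³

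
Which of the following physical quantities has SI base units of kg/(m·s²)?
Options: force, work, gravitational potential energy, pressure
Checking the SI base units of each option:
  force (F = ma): kg·m/s²  ✗
  work (W = Fd): kg·m²/s²  ✗
  gravitational potential energy (U = -GMm/r): kg·m²/s²  ✗
  pressure (P = F/A): kg/(m·s²)  ✓ matches

Only pressure has units kg/(m·s²).

Answer: pressure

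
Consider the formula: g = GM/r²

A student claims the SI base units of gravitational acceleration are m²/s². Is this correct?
Units of each symbol in g = GM/r²:
  G (gravitational constant): m³/(kg·s²)
  M (mass): kg
  r (distance): m  → to the power 2 in the denominator, contributes 1/m²

Multiplying the contributions: [m³/(kg·s²)] · [kg] · [1/m²]
Adding exponents of each base unit: m: 1, s: -2
SI base units of gravitational acceleration: m/s²

The claimed units m²/s² (exponents m: 2, s: -2) do not match the derived units m/s² (exponents m: 1, s: -2), so the claim is incorrect.

Answer: No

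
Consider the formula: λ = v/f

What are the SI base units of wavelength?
Units of each symbol in λ = v/f:
  v (wave speed): m/s
  f (frequency): 1/s  → in the denominator, contributes s

Multiplying the contributions: [m/s] · [s]
Adding exponents of each base unit: m: 1
SI base units of wavelength: m

Answer: m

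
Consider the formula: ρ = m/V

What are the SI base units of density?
Units of each symbol in ρ = m/V:
  m (mass): kg
  V (volume): m³  → in the denominator, contributes 1/m³

Multiplying the contributions: [kg] · [1/m³]
Adding exponents of each base unit: kg: 1, m: -3
SI base units of density: kg/m³

Answer: kg/m³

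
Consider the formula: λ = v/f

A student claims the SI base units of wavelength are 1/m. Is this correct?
Units of each symbol in λ = v/f:
  v (wave speed): m/s
  f (frequency): 1/s  → in the denominator, contributes s

Multiplying the contributions: [m/s] · [s]
Adding exponents of each base unit: m: 1
SI base units of wavelength: m

The claimed units 1/m (exponents m: -1) do not match the derived units m (exponents m: 1), so the claim is incorrect.

Answer: No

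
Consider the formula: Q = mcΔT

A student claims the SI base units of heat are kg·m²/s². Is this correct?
Units of each symbol in Q = mcΔT:
  m (mass): kg
  c (specific heat capacity, in J/(kg·K)): m²/(s²·K)
  ΔT (temperature change): K

Multiplying the contributions: [kg] · [m²/(s²·K)] · [K]
Adding exponents of each base unit: kg: 1, m: 2, s: -2
SI base units of heat: kg·m²/s²

The claimed units kg·m²/s² match the derived units, so the claim is correct.

Answer: Yes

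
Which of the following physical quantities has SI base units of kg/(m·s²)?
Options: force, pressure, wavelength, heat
Checking the SI base units of each option:
  force (F = ma): kg·m/s²  ✗
  pressure (P = F/A): kg/(m·s²)  ✓ matches
  wavelength (λ = v/f): m  ✗
  heat (Q = mcΔT): kg·m²/s²  ✗

Only pressure has units kg/(m·s²).

Answer: pressure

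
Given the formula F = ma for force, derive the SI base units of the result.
Units of each symbol in F = ma:
  m (mass): kg
  a (acceleration): m/s²

Multiplying the contributions: [kg] · [m/s²]
Adding exponents of each base unit: kg: 1, m: 1, s: -2
SI base units of force: kg·m/s²

Answer: kg·m/s²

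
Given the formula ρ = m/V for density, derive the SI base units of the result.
Units of each symbol in ρ = m/V:
  m (mass): kg
  V (volume): m³  → in the denominator, contributes 1/m³

Multiplying the contributions: [kg] · [1/m³]
Adding exponents of each base unit: kg: 1, m: -3
SI base units of density: kg/m³

Answer: kg/m³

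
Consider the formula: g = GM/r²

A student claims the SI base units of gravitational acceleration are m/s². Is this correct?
Units of each symbol in g = GM/r²:
  G (gravitational constant): m³/(kg·s²)
  M (mass): kg
  r (distance): m  → to the power 2 in the denominator, contributes 1/m²

Multiplying the contributions: [m³/(kg·s²)] · [kg] · [1/m²]
Adding exponents of each base unit: m: 1, s: -2
SI base units of gravitational acceleration: m/s²

The claimed units m/s² match the derived units, so the claim is correct.

Answer: Yes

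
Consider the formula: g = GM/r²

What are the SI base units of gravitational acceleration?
Units of each symbol in g = GM/r²:
  G (gravitational constant): m³/(kg·s²)
  M (mass): kg
  r (distance): m  → to the power 2 in the denominator, contributes 1/m²

Multiplying the contributions: [m³/(kg·s²)] · [kg] · [1/m²]
Adding exponents of each base unit: m: 1, s: -2
SI base units of gravitational acceleration: m/s²

Answer: m/s²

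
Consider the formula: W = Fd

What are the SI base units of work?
Units of each symbol in W = Fd:
  F (force): kg·m/s²
  d (displacement): m

Multiplying the contributions: [kg·m/s²] · [m]
Adding exponents of each base unit: kg: 1, m: 2, s: -2
SI base units of work: kg·m²/s²

Answer: kg·m²/s²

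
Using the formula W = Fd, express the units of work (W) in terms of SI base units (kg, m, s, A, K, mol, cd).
Units of each symbol in W = Fd:
  F (force): kg·m/s²
  d (displacement): m

Multiplying the contributions: [kg·m/s²] · [m]
Adding exponents of each base unit: kg: 1, m: 2, s: -2
SI base units of work: kg·m²/s²

Answer: kg·m²/s²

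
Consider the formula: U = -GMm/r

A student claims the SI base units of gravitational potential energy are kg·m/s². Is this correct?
Units of each symbol in U = -GMm/r:
  G (gravitational constant): m³/(kg·s²)
  M (mass): kg
  m (mass): kg
  r (distance): m  → in the denominator, contributes 1/m
  The minus sign does not affect the units.

Multiplying the contributions: [m³/(kg·s²)] · [kg] · [kg] · [1/m]
Adding exponents of each base unit: kg: 1, m: 2, s: -2
SI base units of gravitational potential energy: kg·m²/s²

The claimed units kg·m/s² (exponents kg: 1, m: 1, s: -2) do not match the derived units kg·m²/s² (exponents kg: 1, m: 2, s: -2), so the claim is incorrect.

Answer: No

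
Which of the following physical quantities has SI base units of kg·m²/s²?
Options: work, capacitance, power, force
Checking the SI base units of each option:
  work (W = Fd): kg·m²/s²  ✓ matches
  capacitance (C = Q/V): s⁴·A²/(kg·m²)  ✗
  power (P = W/t): kg·m²/s³  ✗
  force (F = ma): kg·m/s²  ✗

Only work has units kg·m²/s².

Answer: work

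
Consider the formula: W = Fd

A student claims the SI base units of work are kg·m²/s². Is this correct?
Units of each symbol in W = Fd:
  F (force): kg·m/s²
  d (displacement): m

Multiplying the contributions: [kg·m/s²] · [m]
Adding exponents of each base unit: kg: 1, m: 2, s: -2
SI base units of work: kg·m²/s²

The claimed units kg·m²/s² match the derived units, so the claim is correct.

Answer: Yes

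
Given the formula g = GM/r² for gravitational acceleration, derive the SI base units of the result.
Units of each symbol in g = GM/r²:
  G (gravitational constant): m³/(kg·s²)
  M (mass): kg
  r (distance): m  → to the power 2 in the denominator, contributes 1/m²

Multiplying the contributions: [m³/(kg·s²)] · [kg] · [1/m²]
Adding exponents of each base unit: m: 1, s: -2
SI base units of gravitational acceleration: m/s²

Answer: m/s²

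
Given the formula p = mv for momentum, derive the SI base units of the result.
Units of each symbol in p = mv:
  m (mass): kg
  v (velocity): m/s

Multiplying the contributions: [kg] · [m/s]
Adding exponents of each base unit: kg: 1, m: 1, s: -1
SI base units of momentum: kg·m/s

Answer: kg·m/s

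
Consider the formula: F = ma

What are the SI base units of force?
Units of each symbol in F = ma:
  m (mass): kg
  a (acceleration): m/s²

Multiplying the contributions: [kg] · [m/s²]
Adding exponents of each base unit: kg: 1, m: 1, s: -2
SI base units of force: kg·m/s²

Answer: kg·m/s²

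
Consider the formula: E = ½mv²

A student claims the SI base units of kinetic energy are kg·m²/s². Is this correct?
Units of each symbol in E = ½mv²:
  m (mass): kg
  v (speed): m/s  → to the power 2, contributes m²/s²
  The factor ½ is dimensionless.

Multiplying the contributions: [kg] · [m²/s²]
Adding exponents of each base unit: kg: 1, m: 2, s: -2
SI base units of kinetic energy: kg·m²/s²

The claimed units kg·m²/s² match the derived units, so the claim is correct.

Answer: Yes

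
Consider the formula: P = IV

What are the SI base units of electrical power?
Units of each symbol in P = IV:
  I (current): A
  V (voltage, in volts): kg·m²/(s³·A)

Multiplying the contributions: [A] · [kg·m²/(s³·A)]
Adding exponents of each base unit: kg: 1, m: 2, s: -3
SI base units of electrical power: kg·m²/s³

Answer: kg·m²/s³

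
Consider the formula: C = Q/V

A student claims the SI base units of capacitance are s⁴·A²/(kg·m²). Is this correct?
Units of each symbol in C = Q/V:
  Q (charge, in coulombs): s·A
  V (voltage, in volts): kg·m²/(s³·A)  → in the denominator, contributes s³·A/(kg·m²)

Multiplying the contributions: [s·A] · [s³·A/(kg·m²)]
Adding exponents of each base unit: kg: -1, m: -2, s: 4, A: 2
SI base units of capacitance: s⁴·A²/(kg·m²)

The claimed units s⁴·A²/(kg·m²) match the derived units, so the claim is correct.

Answer: Yes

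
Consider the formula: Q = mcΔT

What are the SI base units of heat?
Units of each symbol in Q = mcΔT:
  m (mass): kg
  c (specific heat capacity, in J/(kg·K)): m²/(s²·K)
  ΔT (temperature change): K

Multiplying the contributions: [kg] · [m²/(s²·K)] · [K]
Adding exponents of each base unit: kg: 1, m: 2, s: -2
SI base units of heat: kg·m²/s²

Answer: kg·m²/s²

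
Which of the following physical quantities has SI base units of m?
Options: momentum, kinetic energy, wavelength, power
Checking the SI base units of each option:
  momentum (p = mv): kg·m/s  ✗
  kinetic energy (E = ½mv²): kg·m²/s²  ✗
  wavelength (λ = v/f): m  ✓ matches
  power (P = W/t): kg·m²/s³  ✗

Only wavelength has units m.

Answer: wavelength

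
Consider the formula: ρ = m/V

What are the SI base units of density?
Units of each symbol in ρ = m/V:
  m (mass): kg
  V (volume): m³  → in the denominator, contributes 1/m³

Multiplying the contributions: [kg] · [1/m³]
Adding exponents of each base unit: kg: 1, m: -3
SI base units of density: kg/m³

Answer: kg/m³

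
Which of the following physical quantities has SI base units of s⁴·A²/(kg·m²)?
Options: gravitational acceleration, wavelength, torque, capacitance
Checking the SI base units of each option:
  gravitational acceleration (g = GM/r²): m/s²  ✗
  wavelength (λ = v/f): m  ✗
  torque (τ = Fr): kg·m²/s²  ✗
  capacitance (C = Q/V): s⁴·A²/(kg·m²)  ✓ matches

Only capacitance has units s⁴·A²/(kg·m²).

Answer: capacitance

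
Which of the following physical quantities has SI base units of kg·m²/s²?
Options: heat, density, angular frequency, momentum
Checking the SI base units of each option:
  heat (Q = mcΔT): kg·m²/s²  ✓ matches
  density (ρ = m/V): kg/m³  ✗
  angular frequency (ω = 2πf): 1/s  ✗
  momentum (p = mv): kg·m/s  ✗

Only heat has units kg·m²/s².

Answer: heat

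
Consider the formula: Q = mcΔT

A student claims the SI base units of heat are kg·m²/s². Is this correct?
Units of each symbol in Q = mcΔT:
  m (mass): kg
  c (specific heat capacity, in J/(kg·K)): m²/(s²·K)
  ΔT (temperature change): K

Multiplying the contributions: [kg] · [m²/(s²·K)] · [K]
Adding exponents of each base unit: kg: 1, m: 2, s: -2
SI base units of heat: kg·m²/s²

The claimed units kg·m²/s² match the derived units, so the claim is correct.

Answer: Yes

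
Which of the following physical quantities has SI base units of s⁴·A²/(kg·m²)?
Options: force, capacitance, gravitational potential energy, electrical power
Checking the SI base units of each option:
  force (F = ma): kg·m/s²  ✗
  capacitance (C = Q/V): s⁴·A²/(kg·m²)  ✓ matches
  gravitational potential energy (U = -GMm/r): kg·m²/s²  ✗
  electrical power (P = IV): kg·m²/s³  ✗

Only capacitance has units s⁴·A²/(kg·m²).

Answer: capacitance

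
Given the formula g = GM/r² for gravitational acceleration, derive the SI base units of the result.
Units of each symbol in g = GM/r²:
  G (gravitational constant): m³/(kg·s²)
  M (mass): kg
  r (distance): m  → to the power 2 in the denominator, contributes 1/m²

Multiplying the contributions: [m³/(kg·s²)] · [kg] · [1/m²]
Adding exponents of each base unit: m: 1, s: -2
SI base units of gravitational acceleration: m/s²

Answer: m/s²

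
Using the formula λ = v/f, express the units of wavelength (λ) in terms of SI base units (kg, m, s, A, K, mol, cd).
Units of each symbol in λ = v/f:
  v (wave speed): m/s
  f (frequency): 1/s  → in the denominator, contributes s

Multiplying the contributions: [m/s] · [s]
Adding exponents of each base unit: m: 1
SI base units of wavelength: m

Answer: m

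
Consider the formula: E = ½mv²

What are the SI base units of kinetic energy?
Units of each symbol in E = ½mv²:
  m (mass): kg
  v (speed): m/s  → to the power 2, contributes m²/s²
  The factor ½ is dimensionless.

Multiplying the contributions: [kg] · [m²/s²]
Adding exponents of each base unit: kg: 1, m: 2, s: -2
SI base units of kinetic energy: kg·m²/s²

Answer: kg·m²/s²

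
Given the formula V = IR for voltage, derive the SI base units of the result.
Units of each symbol in V = IR:
  I (current): A
  R (resistance, in ohms): kg·m²/(s³·A²)

Multiplying the contributions: [A] · [kg·m²/(s³·A²)]
Adding exponents of each base unit: kg: 1, m: 2, s: -3, A: -1
SI base units of voltage: kg·m²/(s³·A)

Answer: kg·m²/(s³·A)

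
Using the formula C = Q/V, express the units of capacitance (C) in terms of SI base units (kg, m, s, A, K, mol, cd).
Units of each symbol in C = Q/V:
  Q (charge, in coulombs): s·A
  V (voltage, in volts): kg·m²/(s³·A)  → in the denominator, contributes s³·A/(kg·m²)

Multiplying the contributions: [s·A] · [s³·A/(kg·m²)]
Adding exponents of each base unit: kg: -1, m: -2, s: 4, A: 2
SI base units of capacitance: s⁴·A²/(kg·m²)

Answer: s⁴·A²/(kg·m²)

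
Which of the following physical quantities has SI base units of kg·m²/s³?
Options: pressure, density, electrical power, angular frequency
Checking the SI base units of each option:
  pressure (P = F/A): kg/(m·s²)  ✗
  density (ρ = m/V): kg/m³  ✗
  electrical power (P = IV): kg·m²/s³  ✓ matches
  angular frequency (ω = 2πf): 1/s  ✗

Only electrical power has units kg·m²/s³.

Answer: electrical power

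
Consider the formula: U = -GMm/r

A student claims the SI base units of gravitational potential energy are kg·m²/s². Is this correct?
Units of each symbol in U = -GMm/r:
  G (gravitational constant): m³/(kg·s²)
  M (mass): kg
  m (mass): kg
  r (distance): m  → in the denominator, contributes 1/m
  The minus sign does not affect the units.

Multiplying the contributions: [m³/(kg·s²)] · [kg] · [kg] · [1/m]
Adding exponents of each base unit: kg: 1, m: 2, s: -2
SI base units of gravitational potential energy: kg·m²/s²

The claimed units kg·m²/s² match the derived units, so the claim is correct.

Answer: Yes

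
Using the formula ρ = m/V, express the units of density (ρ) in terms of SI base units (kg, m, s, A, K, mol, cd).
Units of each symbol in ρ = m/V:
  m (mass): kg
  V (volume): m³  → in the denominator, contributes 1/m³

Multiplying the contributions: [kg] · [1/m³]
Adding exponents of each base unit: kg: 1, m: -3
SI base units of density: kg/m³

Answer: kg/m³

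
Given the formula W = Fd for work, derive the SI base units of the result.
Units of each symbol in W = Fd:
  F (force): kg·m/s²
  d (displacement): m

Multiplying the contributions: [kg·m/s²] · [m]
Adding exponents of each base unit: kg: 1, m: 2, s: -2
SI base units of work: kg·m²/s²

Answer: kg·m²/s²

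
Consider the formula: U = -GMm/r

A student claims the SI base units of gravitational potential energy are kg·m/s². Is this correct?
Units of each symbol in U = -GMm/r:
  G (gravitational constant): m³/(kg·s²)
  M (mass): kg
  m (mass): kg
  r (distance): m  → in the denominator, contributes 1/m
  The minus sign does not affect the units.

Multiplying the contributions: [m³/(kg·s²)] · [kg] · [kg] · [1/m]
Adding exponents of each base unit: kg: 1, m: 2, s: -2
SI base units of gravitational potential energy: kg·m²/s²

The claimed units kg·m/s² (exponents kg: 1, m: 1, s: -2) do not match the derived units kg·m²/s² (exponents kg: 1, m: 2, s: -2), so the claim is incorrect.

Answer: No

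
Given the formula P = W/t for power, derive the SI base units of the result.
Units of each symbol in P = W/t:
  W (work): kg·m²/s²
  t (time): s  → in the denominator, contributes 1/s

Multiplying the contributions: [kg·m²/s²] · [1/s]
Adding exponents of each base unit: kg: 1, m: 2, s: -3
SI base units of power: kg·m²/s³

Answer: kg·m²/s³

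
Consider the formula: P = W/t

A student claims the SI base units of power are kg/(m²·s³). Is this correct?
Units of each symbol in P = W/t:
  W (work): kg·m²/s²
  t (time): s  → in the denominator, contributes 1/s

Multiplying the contributions: [kg·m²/s²] · [1/s]
Adding exponents of each base unit: kg: 1, m: 2, s: -3
SI base units of power: kg·m²/s³

The claimed units kg/(m²·s³) (exponents kg: 1, m: -2, s: -3) do not match the derived units kg·m²/s³ (exponents kg: 1, m: 2, s: -3), so the claim is incorrect.

Answer: No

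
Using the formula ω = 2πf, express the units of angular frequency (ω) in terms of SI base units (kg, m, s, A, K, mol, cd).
Units of each symbol in ω = 2πf:
  f (frequency): 1/s
  The factor 2π is dimensionless.

Multiplying the contributions: [1/s]
Adding exponents of each base unit: s: -1
SI base units of angular frequency: 1/s

Answer: 1/s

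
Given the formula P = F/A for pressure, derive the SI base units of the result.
Units of each symbol in P = F/A:
  F (force): kg·m/s²
  A (area): m²  → in the denominator, contributes 1/m²

Multiplying the contributions: [kg·m/s²] · [1/m²]
Adding exponents of each base unit: kg: 1, m: -1, s: -2
SI base units of pressure: kg/(m·s²)

Answer: kg/(m·s²)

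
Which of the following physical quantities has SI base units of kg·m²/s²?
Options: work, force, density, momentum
Checking the SI base units of each option:
  work (W = Fd): kg·m²/s²  ✓ matches
  force (F = ma): kg·m/s²  ✗
  density (ρ = m/V): kg/m³  ✗
  momentum (p = mv): kg·m/s  ✗

Only work has units kg·m²/s².

Answer: work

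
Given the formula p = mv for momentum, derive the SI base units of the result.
Units of each symbol in p = mv:
  m (mass): kg
  v (velocity): m/s

Multiplying the contributions: [kg] · [m/s]
Adding exponents of each base unit: kg: 1, m: 1, s: -1
SI base units of momentum: kg·m/s

Answer: kg·m/s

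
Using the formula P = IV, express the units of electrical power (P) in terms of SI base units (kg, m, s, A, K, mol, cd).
Units of each symbol in P = IV:
  I (current): A
  V (voltage, in volts): kg·m²/(s³·A)

Multiplying the contributions: [A] · [kg·m²/(s³·A)]
Adding exponents of each base unit: kg: 1, m: 2, s: -3
SI base units of electrical power: kg·m²/s³

Answer: kg·m²/s³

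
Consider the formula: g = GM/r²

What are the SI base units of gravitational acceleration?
Units of each symbol in g = GM/r²:
  G (gravitational constant): m³/(kg·s²)
  M (mass): kg
  r (distance): m  → to the power 2 in the denominator, contributes 1/m²

Multiplying the contributions: [m³/(kg·s²)] · [kg] · [1/m²]
Adding exponents of each base unit: m: 1, s: -2
SI base units of gravitational acceleration: m/s²

Answer: m/s²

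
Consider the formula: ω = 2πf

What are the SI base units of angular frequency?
Units of each symbol in ω = 2πf:
  f (frequency): 1/s
  The factor 2π is dimensionless.

Multiplying the contributions: [1/s]
Adding exponents of each base unit: s: -1
SI base units of angular frequency: 1/s

Answer: 1/s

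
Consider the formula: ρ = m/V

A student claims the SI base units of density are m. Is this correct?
Units of each symbol in ρ = m/V:
  m (mass): kg
  V (volume): m³  → in the denominator, contributes 1/m³

Multiplying the contributions: [kg] · [1/m³]
Adding exponents of each base unit: kg: 1, m: -3
SI base units of density: kg/m³

The claimed units m (exponents m: 1) do not match the derived units kg/m³ (exponents kg: 1, m: -3), so the claim is incorrect.

Answer: No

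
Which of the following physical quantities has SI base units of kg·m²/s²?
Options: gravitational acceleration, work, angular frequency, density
Checking the SI base units of each option:
  gravitational acceleration (g = GM/r²): m/s²  ✗
  work (W = Fd): kg·m²/s²  ✓ matches
  angular frequency (ω = 2πf): 1/s  ✗
  density (ρ = m/V): kg/m³  ✗

Only work has units kg·m²/s².

Answer: work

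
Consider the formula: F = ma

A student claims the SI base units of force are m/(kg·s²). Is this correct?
Units of each symbol in F = ma:
  m (mass): kg
  a (acceleration): m/s²

Multiplying the contributions: [kg] · [m/s²]
Adding exponents of each base unit: kg: 1, m: 1, s: -2
SI base units of force: kg·m/s²

The claimed units m/(kg·s²) (exponents kg: -1, m: 1, s: -2) do not match the derived units kg·m/s² (exponents kg: 1, m: 1, s: -2), so the claim is incorrect.

Answer: No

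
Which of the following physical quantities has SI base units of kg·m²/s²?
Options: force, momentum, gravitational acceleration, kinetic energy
Checking the SI base units of each option:
  force (F = ma): kg·m/s²  ✗
  momentum (p = mv): kg·m/s  ✗
  gravitational acceleration (g = GM/r²): m/s²  ✗
  kinetic energy (E = ½mv²): kg·m²/s²  ✓ matches

Only kinetic energy has units kg·m²/s².

Answer: kinetic energy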